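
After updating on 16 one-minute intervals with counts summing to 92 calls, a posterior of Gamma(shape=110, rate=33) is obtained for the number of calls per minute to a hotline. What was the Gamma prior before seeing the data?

Gamma(shape=18, rate=17)

A Gamma(α, β) prior (rate parametrization) on a Poisson rate with n observations summing to S gives posterior Gamma(α+S, β+n).
So α = 110 − 92 = 18 and β = 33 − 16 = 17.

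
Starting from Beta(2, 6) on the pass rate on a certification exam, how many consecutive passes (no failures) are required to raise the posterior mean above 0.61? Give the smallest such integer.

k = 8

After k passes and 0 failures the posterior is Beta(2+k, 6), with mean (2+k)/(2+6+k).
Set (2+k)/(8+k) > 0.61 and solve: k > (0.61·8 − 2)/(1 − 0.61) = 7.385.
The smallest integer exceeding 7.385 is 8, and checking k=8: (10)/(16) = 0.6250 > 0.61.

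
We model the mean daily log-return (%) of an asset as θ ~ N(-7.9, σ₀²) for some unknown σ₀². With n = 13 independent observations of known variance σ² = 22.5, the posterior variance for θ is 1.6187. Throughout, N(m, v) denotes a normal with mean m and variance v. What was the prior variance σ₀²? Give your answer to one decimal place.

For the Normal–Normal model with known σ², precisions add: τ_n = τ₀ + n/σ².
So 1/σ₀² = 1/1.6187 − 13/22.5 = 0.617780 − 0.577778 = 0.040002.
Hence σ₀² = 1/0.040002 ≈ 25.0.

σ₀² = 25.0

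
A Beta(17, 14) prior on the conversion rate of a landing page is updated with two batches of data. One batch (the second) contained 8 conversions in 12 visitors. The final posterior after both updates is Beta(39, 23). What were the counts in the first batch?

14 conversions and 5 bounces

Sequential conjugate updates are equivalent to a single update on the pooled data, so total successes = posterior α − prior α and total failures = posterior β − prior β.
Total across both batches: 39−17=22 conversions, 23−14=9 bounces.
Subtract the second batch: 22−8=14 conversions and 9−4=5 bounces.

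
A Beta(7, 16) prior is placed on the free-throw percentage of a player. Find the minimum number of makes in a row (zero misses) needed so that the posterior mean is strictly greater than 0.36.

k = 3

After k makes and 0 misses the posterior is Beta(7+k, 16), with mean (7+k)/(7+16+k).
Set (7+k)/(23+k) > 0.36 and solve: k > (0.36·23 − 7)/(1 − 0.36) = 2.000.
The smallest integer exceeding 2.000 is 3.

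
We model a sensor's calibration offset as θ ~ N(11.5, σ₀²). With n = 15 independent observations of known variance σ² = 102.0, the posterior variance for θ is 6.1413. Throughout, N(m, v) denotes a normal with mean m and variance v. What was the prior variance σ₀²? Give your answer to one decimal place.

For the Normal–Normal model with known σ², precisions add: τ_n = τ₀ + n/σ².
So 1/σ₀² = 1/6.1413 − 15/102.0 = 0.162832 − 0.147059 = 0.015773.
Hence σ₀² = 1/0.015773 ≈ 63.4.

σ₀² = 63.4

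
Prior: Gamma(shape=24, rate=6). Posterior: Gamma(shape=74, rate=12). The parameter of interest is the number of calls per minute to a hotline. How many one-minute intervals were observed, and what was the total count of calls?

n = 6 one-minute intervals with total 50 calls

Gamma–Poisson conjugacy: posterior shape = α + Σxᵢ, posterior rate = β + n.
Matching: Σxᵢ = 74 − 24 = 50 and n = 12 − 6 = 6.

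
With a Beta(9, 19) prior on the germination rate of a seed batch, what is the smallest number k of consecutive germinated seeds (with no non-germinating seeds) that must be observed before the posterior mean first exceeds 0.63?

After k germinated seeds and 0 non-germinating seeds the posterior is Beta(9+k, 19), with mean (9+k)/(9+19+k).
Set (9+k)/(28+k) > 0.63 and solve: k > (0.63·28 − 9)/(1 − 0.63) = 23.351.
The smallest integer exceeding 23.351 is 24.

k = 24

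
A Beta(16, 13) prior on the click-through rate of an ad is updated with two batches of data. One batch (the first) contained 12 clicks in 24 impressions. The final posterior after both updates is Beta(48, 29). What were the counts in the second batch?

Sequential conjugate updates are equivalent to a single update on the pooled data, so total successes = posterior α − prior α and total failures = posterior β − prior β.
Total across both batches: 48−16=32 clicks, 29−13=16 non-clicks.
Subtract the first batch: 32−12=20 clicks and 16−12=4 non-clicks.

20 clicks and 4 non-clicks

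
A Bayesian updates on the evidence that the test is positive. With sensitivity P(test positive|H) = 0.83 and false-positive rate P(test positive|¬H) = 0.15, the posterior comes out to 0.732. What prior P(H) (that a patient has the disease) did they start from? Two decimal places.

P(H) = 0.33

Bayes' rule in odds form gives O(H|E) = O(H)·[P(E|H)/P(E|¬H)], hence O(H) = O(H|E)/LR.
Posterior odds = 0.732/(1−0.732) = 2.7313. LR = 0.83/0.15 = 5.5333.
Prior odds = 2.7313/5.5333 = 0.4936, so P(H) = 0.4936/(1+0.4936) ≈ 0.33.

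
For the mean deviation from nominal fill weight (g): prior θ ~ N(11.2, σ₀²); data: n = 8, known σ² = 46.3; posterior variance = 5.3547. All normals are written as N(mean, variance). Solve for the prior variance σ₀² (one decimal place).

σ₀² = 71.6

For the Normal–Normal model with known σ², precisions add: τ_n = τ₀ + n/σ².
So 1/σ₀² = 1/5.3547 − 8/46.3 = 0.186752 − 0.172786 = 0.013966.
Hence σ₀² = 1/0.013966 ≈ 71.6.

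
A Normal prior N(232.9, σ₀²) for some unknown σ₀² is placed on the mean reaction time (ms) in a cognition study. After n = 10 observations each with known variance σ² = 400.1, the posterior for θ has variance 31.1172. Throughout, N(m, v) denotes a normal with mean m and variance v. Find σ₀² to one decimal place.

σ₀² = 140.0

For the Normal–Normal model with known σ², precisions add: τ_n = τ₀ + n/σ².
So 1/σ₀² = 1/31.1172 − 10/400.1 = 0.032137 − 0.024994 = 0.007143.
Hence σ₀² = 1/0.007143 ≈ 140.0.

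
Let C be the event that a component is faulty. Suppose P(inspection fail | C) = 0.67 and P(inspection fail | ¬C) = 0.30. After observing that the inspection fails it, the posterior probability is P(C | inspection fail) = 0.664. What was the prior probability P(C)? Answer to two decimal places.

Bayes' rule in odds form gives O(C|E) = O(C)·[P(E|C)/P(E|¬C)], hence O(C) = O(C|E)/LR.
Posterior odds = 0.664/(1−0.664) = 1.9762. LR = 0.67/0.30 = 2.2333.
Prior odds = 1.9762/2.2333 = 0.8849, so P(C) = 0.8849/(1+0.8849) ≈ 0.47.

P(C) = 0.47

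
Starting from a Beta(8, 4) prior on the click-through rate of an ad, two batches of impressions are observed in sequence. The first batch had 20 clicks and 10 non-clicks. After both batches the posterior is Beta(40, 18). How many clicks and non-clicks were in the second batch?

12 clicks and 4 non-clicks

Because Beta–binomial updating is additive in the counts, the combined data contributed (α_post−α_prior, β_post−β_prior) successes and failures.
Total across both batches: 40−8=32 clicks, 18−4=14 non-clicks.
Subtract the first batch: 32−20=12 clicks and 14−10=4 non-clicks.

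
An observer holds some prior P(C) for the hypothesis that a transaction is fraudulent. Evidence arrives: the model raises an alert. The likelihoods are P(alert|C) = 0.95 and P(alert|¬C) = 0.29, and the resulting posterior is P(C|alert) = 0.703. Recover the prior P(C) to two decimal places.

P(C) = 0.42

Bayes' rule in odds form gives O(C|E) = O(C)·[P(E|C)/P(E|¬C)], hence O(C) = O(C|E)/LR.
Posterior odds = 0.703/(1−0.703) = 2.3670. LR = 0.95/0.29 = 3.2759.
Prior odds = 2.3670/3.2759 = 0.7225, so P(C) = 0.7225/(1+0.7225) ≈ 0.42.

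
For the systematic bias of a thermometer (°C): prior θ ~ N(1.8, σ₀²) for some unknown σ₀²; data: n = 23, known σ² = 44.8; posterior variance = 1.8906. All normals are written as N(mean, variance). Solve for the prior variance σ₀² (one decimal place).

Posterior precision equals prior precision plus data precision: 1/σ_n² = 1/σ₀² + n/σ².
So 1/σ₀² = 1/1.8906 − 23/44.8 = 0.528933 − 0.513393 = 0.015540.
Hence σ₀² = 1/0.015540 ≈ 64.4.

σ₀² = 64.4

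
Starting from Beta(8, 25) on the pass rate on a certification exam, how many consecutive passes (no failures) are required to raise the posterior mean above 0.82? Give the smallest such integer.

After k passes and 0 failures the posterior is Beta(8+k, 25), with mean (8+k)/(8+25+k).
Set (8+k)/(33+k) > 0.82 and solve: k > (0.82·33 − 8)/(1 − 0.82) = 105.889.
The smallest integer exceeding 105.889 is 106.

k = 106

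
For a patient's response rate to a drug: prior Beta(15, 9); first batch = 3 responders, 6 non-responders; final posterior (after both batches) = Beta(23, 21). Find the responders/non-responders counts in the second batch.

5 responders and 6 non-responders

Sequential conjugate updates are equivalent to a single update on the pooled data, so total successes = posterior α − prior α and total failures = posterior β − prior β.
Total across both batches: 23−15=8 responders, 21−9=12 non-responders.
Subtract the first batch: 8−3=5 responders and 12−6=6 non-responders.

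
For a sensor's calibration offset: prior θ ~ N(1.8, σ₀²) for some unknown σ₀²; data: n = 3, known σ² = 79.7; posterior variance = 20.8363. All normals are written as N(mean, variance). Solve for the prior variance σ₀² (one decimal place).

For the Normal–Normal model with known σ², precisions add: τ_n = τ₀ + n/σ².
So 1/σ₀² = 1/20.8363 − 3/79.7 = 0.047993 − 0.037641 = 0.010352.
Hence σ₀² = 1/0.010352 ≈ 96.6.

σ₀² = 96.6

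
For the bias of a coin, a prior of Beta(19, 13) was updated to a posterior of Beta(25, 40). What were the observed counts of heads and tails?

6 heads and 27 tails

A Beta(α, β) prior with s successes and f failures in binomial data gives a Beta(α+s, β+f) posterior.
Match parameters: s=25−19=6, f=40−13=27.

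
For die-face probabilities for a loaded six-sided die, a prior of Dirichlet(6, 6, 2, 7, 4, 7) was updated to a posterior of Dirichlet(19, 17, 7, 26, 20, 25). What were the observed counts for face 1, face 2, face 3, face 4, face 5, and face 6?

For a Dirichlet(α) prior with multinomial counts c, the posterior is Dirichlet(α + c) componentwise.
Counts are posterior − prior componentwise: 19−6=13, 17−6=11, 7−2=5, 26−7=19, 20−4=16, 25−7=18.

counts (13, 11, 5, 19, 16, 18)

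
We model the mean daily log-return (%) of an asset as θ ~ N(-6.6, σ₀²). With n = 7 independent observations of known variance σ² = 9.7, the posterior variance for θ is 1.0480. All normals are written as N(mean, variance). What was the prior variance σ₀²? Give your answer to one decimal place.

σ₀² = 4.3

Posterior precision equals prior precision plus data precision: 1/σ_n² = 1/σ₀² + n/σ².
So 1/σ₀² = 1/1.0480 − 7/9.7 = 0.954198 − 0.721649 = 0.232549.
Hence σ₀² = 1/0.232549 ≈ 4.3.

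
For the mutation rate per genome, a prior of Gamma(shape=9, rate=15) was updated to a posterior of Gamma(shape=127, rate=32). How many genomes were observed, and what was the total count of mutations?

A Gamma(α, β) prior (rate parametrization) on a Poisson rate with n observations summing to S gives posterior Gamma(α+S, β+n).
Matching: Σxᵢ = 127 − 9 = 118 and n = 32 − 15 = 17.

n = 17 genomes with total 118 mutations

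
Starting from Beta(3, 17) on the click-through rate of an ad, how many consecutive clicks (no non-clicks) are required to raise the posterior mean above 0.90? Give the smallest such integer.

After k clicks and 0 non-clicks the posterior is Beta(3+k, 17), with mean (3+k)/(3+17+k).
Set (3+k)/(20+k) > 0.90 and solve: k > (0.90·20 − 3)/(1 − 0.90) = 150.000.
The smallest integer exceeding 150.000 is 151, and checking k=151: (154)/(171) = 0.9006 > 0.90.

k = 151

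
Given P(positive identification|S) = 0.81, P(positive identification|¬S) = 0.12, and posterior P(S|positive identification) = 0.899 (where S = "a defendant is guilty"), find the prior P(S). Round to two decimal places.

In odds form, posterior odds = prior odds × likelihood ratio, so prior odds = posterior odds ÷ LR.
Posterior odds = 0.899/(1−0.899) = 8.9010. LR = 0.81/0.12 = 6.7500.
Prior odds = 8.9010/6.7500 = 1.3187, so P(S) = 1.3187/(1+1.3187) ≈ 0.57.

P(S) = 0.57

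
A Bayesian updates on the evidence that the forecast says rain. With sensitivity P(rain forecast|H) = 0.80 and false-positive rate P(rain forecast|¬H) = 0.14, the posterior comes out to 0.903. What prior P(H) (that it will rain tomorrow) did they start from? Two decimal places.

P(H) = 0.62

In odds form, posterior odds = prior odds × likelihood ratio, so prior odds = posterior odds ÷ LR.
Posterior odds = 0.903/(1−0.903) = 9.3093. LR = 0.80/0.14 = 5.7143.
Prior odds = 9.3093/5.7143 = 1.6291, so P(H) = 1.6291/(1+1.6291) ≈ 0.62.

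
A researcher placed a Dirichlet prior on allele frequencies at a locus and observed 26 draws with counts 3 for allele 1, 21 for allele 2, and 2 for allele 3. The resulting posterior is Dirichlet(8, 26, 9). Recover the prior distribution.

For a Dirichlet(α) prior with multinomial counts c, the posterior is Dirichlet(α + c) componentwise.
Subtract each count from the matching posterior parameter: 8−3=5, 26−21=5, 9−2=7.

Dirichlet(5, 5, 7)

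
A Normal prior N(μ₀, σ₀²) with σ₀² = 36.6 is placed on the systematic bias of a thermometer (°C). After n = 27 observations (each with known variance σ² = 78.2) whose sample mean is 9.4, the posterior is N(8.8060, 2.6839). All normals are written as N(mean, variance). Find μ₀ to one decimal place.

With known observation variance, the Normal–Normal posterior has precision τ_n = τ₀ + n/σ² and mean μ_n = (τ₀μ₀ + (n/σ²)x̄)/τ_n.
Here τ₀ = 1/36.6 = 0.027322 and τ_data = 27/78.2 = 0.345269, so τ_n = 0.372591.
Rearranging for μ₀: μ₀ = (μ_n·τ_n − τ_data·x̄)/τ₀ = (8.8060·0.372591 − 0.345269·9.4) / 0.027322 = 0.035508/0.027322 ≈ 1.3.

μ₀ = 1.3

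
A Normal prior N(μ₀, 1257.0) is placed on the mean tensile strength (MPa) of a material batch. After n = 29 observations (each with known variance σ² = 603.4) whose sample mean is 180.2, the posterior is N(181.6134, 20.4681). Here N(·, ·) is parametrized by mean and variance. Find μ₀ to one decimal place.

μ₀ = 267.0

With known observation variance, the Normal–Normal posterior has precision τ_n = τ₀ + n/σ² and mean μ_n = (τ₀μ₀ + (n/σ²)x̄)/τ_n.
Here τ₀ = 1/1257.0 = 0.000796 and τ_data = 29/603.4 = 0.048061, so τ_n = 0.048857.
Rearranging for μ₀: μ₀ = (μ_n·τ_n − τ_data·x̄)/τ₀ = (181.6134·0.048857 − 0.048061·180.2) / 0.000796 = 0.212494/0.000796 ≈ 267.0.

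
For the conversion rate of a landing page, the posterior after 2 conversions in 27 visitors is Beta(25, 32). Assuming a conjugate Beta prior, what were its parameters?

Under Beta–binomial conjugacy the posterior parameters are (a+s, b+f).
Subtract the data counts: 25−2=23, 32−25=7.

Beta(23, 7)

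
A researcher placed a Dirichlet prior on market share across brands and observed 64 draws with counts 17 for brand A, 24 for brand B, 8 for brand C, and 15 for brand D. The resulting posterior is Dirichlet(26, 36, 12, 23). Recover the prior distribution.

Dirichlet(9, 12, 4, 8)

For a Dirichlet(α) prior with multinomial counts c, the posterior is Dirichlet(α + c) componentwise.
Subtract each count from the matching posterior parameter: 26−17=9, 36−24=12, 12−8=4, 23−15=8.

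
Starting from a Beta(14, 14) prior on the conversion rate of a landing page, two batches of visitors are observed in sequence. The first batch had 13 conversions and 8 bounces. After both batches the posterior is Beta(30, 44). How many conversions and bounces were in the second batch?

3 conversions and 22 bounces

Because Beta–binomial updating is additive in the counts, the combined data contributed (α_post−α_prior, β_post−β_prior) successes and failures.
Total across both batches: 30−14=16 conversions, 44−14=30 bounces.
Subtract the first batch: 16−13=3 conversions and 30−8=22 bounces.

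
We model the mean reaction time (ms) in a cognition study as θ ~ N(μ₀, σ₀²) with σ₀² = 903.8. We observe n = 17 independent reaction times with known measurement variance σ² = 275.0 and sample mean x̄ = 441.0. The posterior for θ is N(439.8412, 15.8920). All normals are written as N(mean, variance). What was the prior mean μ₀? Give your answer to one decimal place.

μ₀ = 375.1

With known observation variance, the Normal–Normal posterior has precision τ_n = τ₀ + n/σ² and mean μ_n = (τ₀μ₀ + (n/σ²)x̄)/τ_n.
Here τ₀ = 1/903.8 = 0.001106 and τ_data = 17/275.0 = 0.061818, so τ_n = 0.062924.
Rearranging for μ₀: μ₀ = (μ_n·τ_n − τ_data·x̄)/τ₀ = (439.8412·0.062924 − 0.061818·441.0) / 0.001106 = 0.414830/0.001106 ≈ 375.1.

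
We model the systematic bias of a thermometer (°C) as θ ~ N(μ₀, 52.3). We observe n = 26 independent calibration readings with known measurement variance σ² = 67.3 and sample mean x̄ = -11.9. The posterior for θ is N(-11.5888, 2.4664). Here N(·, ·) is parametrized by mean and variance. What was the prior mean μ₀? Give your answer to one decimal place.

The posterior mean is a precision-weighted average: μ_n = (τ₀μ₀ + τ_data·x̄)/(τ₀+τ_data), with τ₀=1/σ₀² and τ_data=n/σ².
Here τ₀ = 1/52.3 = 0.019120 and τ_data = 26/67.3 = 0.386330, so τ_n = 0.405450.
Rearranging for μ₀: μ₀ = (μ_n·τ_n − τ_data·x̄)/τ₀ = (-11.5888·0.405450 − 0.386330·-11.9) / 0.019120 = -0.101352/0.019120 ≈ -5.3.

μ₀ = -5.3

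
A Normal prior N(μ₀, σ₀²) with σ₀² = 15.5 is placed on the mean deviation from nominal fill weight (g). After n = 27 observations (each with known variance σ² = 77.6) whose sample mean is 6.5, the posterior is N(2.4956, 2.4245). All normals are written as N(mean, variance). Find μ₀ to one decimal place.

μ₀ = -19.1

The posterior mean is a precision-weighted average: μ_n = (τ₀μ₀ + τ_data·x̄)/(τ₀+τ_data), with τ₀=1/σ₀² and τ_data=n/σ².
Here τ₀ = 1/15.5 = 0.064516 and τ_data = 27/77.6 = 0.347938, so τ_n = 0.412454.
Rearranging for μ₀: μ₀ = (μ_n·τ_n − τ_data·x̄)/τ₀ = (2.4956·0.412454 − 0.347938·6.5) / 0.064516 = -1.232277/0.064516 ≈ -19.1.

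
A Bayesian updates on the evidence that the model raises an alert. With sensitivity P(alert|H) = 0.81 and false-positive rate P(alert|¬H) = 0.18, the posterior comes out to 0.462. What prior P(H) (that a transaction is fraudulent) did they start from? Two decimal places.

P(H) = 0.16

Bayes' rule in odds form gives O(H|E) = O(H)·[P(E|H)/P(E|¬H)], hence O(H) = O(H|E)/LR.
Posterior odds = 0.462/(1−0.462) = 0.8587. LR = 0.81/0.18 = 4.5000.
Prior odds = 0.8587/4.5000 = 0.1908, so P(H) = 0.1908/(1+0.1908) ≈ 0.16.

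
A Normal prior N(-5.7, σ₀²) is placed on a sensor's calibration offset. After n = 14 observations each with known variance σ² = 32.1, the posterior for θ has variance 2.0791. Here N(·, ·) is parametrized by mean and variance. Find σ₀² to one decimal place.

For the Normal–Normal model with known σ², precisions add: τ_n = τ₀ + n/σ².
So 1/σ₀² = 1/2.0791 − 14/32.1 = 0.480977 − 0.436137 = 0.044840.
Hence σ₀² = 1/0.044840 ≈ 22.3.

σ₀² = 22.3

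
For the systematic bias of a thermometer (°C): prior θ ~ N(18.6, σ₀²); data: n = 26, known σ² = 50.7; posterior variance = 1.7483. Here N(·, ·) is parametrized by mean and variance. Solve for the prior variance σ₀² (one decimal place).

σ₀² = 16.9

Posterior precision equals prior precision plus data precision: 1/σ_n² = 1/σ₀² + n/σ².
So 1/σ₀² = 1/1.7483 − 26/50.7 = 0.571984 − 0.512821 = 0.059163.
Hence σ₀² = 1/0.059163 ≈ 16.9.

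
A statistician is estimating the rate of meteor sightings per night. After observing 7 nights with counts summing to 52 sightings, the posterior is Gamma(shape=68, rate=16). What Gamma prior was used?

A Gamma(α, β) prior (rate parametrization) on a Poisson rate with n observations summing to S gives posterior Gamma(α+S, β+n).
So α = 68 − 52 = 16 and β = 16 − 7 = 9.

Gamma(shape=16, rate=9)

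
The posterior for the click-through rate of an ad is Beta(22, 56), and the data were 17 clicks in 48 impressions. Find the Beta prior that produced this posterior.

Beta(5, 25)

A Beta(a, b) prior with s successes and f failures in binomial data gives a Beta(a+s, b+f) posterior.
Subtract the data counts: 22−17=5, 56−31=25.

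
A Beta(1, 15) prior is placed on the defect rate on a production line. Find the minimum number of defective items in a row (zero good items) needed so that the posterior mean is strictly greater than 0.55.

k = 18

After k defective items and 0 good items the posterior is Beta(1+k, 15), with mean (1+k)/(1+15+k).
Set (1+k)/(16+k) > 0.55 and solve: k > (0.55·16 − 1)/(1 − 0.55) = 17.333.
The smallest integer exceeding 17.333 is 18.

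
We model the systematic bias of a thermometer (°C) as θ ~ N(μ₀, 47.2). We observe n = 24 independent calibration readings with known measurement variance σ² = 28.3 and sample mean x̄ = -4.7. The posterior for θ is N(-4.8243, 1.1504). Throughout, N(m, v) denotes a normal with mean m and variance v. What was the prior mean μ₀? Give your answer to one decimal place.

The posterior mean is a precision-weighted average: μ_n = (τ₀μ₀ + τ_data·x̄)/(τ₀+τ_data), with τ₀=1/σ₀² and τ_data=n/σ².
Here τ₀ = 1/47.2 = 0.021186 and τ_data = 24/28.3 = 0.848057, so τ_n = 0.869243.
Rearranging for μ₀: μ₀ = (μ_n·τ_n − τ_data·x̄)/τ₀ = (-4.8243·0.869243 − 0.848057·-4.7) / 0.021186 = -0.207621/0.021186 ≈ -9.8.

μ₀ = -9.8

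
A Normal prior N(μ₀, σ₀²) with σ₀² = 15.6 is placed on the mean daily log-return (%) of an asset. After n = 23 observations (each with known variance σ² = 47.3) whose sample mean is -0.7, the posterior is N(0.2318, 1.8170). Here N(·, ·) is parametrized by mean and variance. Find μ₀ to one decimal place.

The posterior mean is a precision-weighted average: μ_n = (τ₀μ₀ + τ_data·x̄)/(τ₀+τ_data), with τ₀=1/σ₀² and τ_data=n/σ².
Here τ₀ = 1/15.6 = 0.064103 and τ_data = 23/47.3 = 0.486258, so τ_n = 0.550361.
Rearranging for μ₀: μ₀ = (μ_n·τ_n − τ_data·x̄)/τ₀ = (0.2318·0.550361 − 0.486258·-0.7) / 0.064103 = 0.467954/0.064103 ≈ 7.3.

μ₀ = 7.3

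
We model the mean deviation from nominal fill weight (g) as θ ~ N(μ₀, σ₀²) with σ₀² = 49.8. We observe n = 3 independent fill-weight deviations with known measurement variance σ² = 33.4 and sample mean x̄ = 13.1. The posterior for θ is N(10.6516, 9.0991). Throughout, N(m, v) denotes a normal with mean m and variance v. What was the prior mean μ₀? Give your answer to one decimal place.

With known observation variance, the Normal–Normal posterior has precision τ_n = τ₀ + n/σ² and mean μ_n = (τ₀μ₀ + (n/σ²)x̄)/τ_n.
Here τ₀ = 1/49.8 = 0.020080 and τ_data = 3/33.4 = 0.089820, so τ_n = 0.109900.
Rearranging for μ₀: μ₀ = (μ_n·τ_n − τ_data·x̄)/τ₀ = (10.6516·0.109900 − 0.089820·13.1) / 0.020080 = -0.006031/0.020080 ≈ -0.3.

μ₀ = -0.3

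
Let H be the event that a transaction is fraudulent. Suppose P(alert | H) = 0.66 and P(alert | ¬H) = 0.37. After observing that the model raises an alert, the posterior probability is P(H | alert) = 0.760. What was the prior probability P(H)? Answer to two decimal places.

P(H) = 0.64

Bayes' rule in odds form gives O(H|E) = O(H)·[P(E|H)/P(E|¬H)], hence O(H) = O(H|E)/LR.
Posterior odds = 0.760/(1−0.760) = 3.1667. LR = 0.66/0.37 = 1.7838.
Prior odds = 3.1667/1.7838 = 1.7753, so P(H) = 1.7753/(1+1.7753) ≈ 0.64.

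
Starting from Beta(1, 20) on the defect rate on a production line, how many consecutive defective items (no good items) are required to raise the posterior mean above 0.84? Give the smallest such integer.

After k defective items and 0 good items the posterior is Beta(1+k, 20), with mean (1+k)/(1+20+k).
Set (1+k)/(21+k) > 0.84 and solve: k > (0.84·21 − 1)/(1 − 0.84) = 104.000.
The smallest integer exceeding 104.000 is 105, and checking k=105: (106)/(126) = 0.8413 > 0.84.

k = 105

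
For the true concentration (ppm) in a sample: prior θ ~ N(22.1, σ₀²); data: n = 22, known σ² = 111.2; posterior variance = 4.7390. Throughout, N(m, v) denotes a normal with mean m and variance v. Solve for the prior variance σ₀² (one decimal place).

σ₀² = 75.9

For the Normal–Normal model with known σ², precisions add: τ_n = τ₀ + n/σ².
So 1/σ₀² = 1/4.7390 − 22/111.2 = 0.211015 − 0.197842 = 0.013173.
Hence σ₀² = 1/0.013173 ≈ 75.9.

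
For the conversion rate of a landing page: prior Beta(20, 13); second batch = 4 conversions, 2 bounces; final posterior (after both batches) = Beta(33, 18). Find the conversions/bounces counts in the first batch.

9 conversions and 3 bounces

Because Beta–binomial updating is additive in the counts, the combined data contributed (α_post−α_prior, β_post−β_prior) successes and failures.
Total across both batches: 33−20=13 conversions, 18−13=5 bounces.
Subtract the second batch: 13−4=9 conversions and 5−2=3 bounces.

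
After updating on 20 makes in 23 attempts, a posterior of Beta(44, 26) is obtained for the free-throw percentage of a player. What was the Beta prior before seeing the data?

Under Beta–binomial conjugacy the posterior parameters are (α+s, β+f).
So α = 44 − 20 = 24 and β = 26 − 3 = 23.

Beta(24, 23)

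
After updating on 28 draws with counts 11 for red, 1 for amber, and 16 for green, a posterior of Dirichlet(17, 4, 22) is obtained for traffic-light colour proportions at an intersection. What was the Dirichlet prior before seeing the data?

Dirichlet(6, 3, 6)

For a Dirichlet(α) prior with multinomial counts c, the posterior is Dirichlet(α + c) componentwise.
Subtract each count from the matching posterior parameter: 17−11=6, 4−1=3, 22−16=6.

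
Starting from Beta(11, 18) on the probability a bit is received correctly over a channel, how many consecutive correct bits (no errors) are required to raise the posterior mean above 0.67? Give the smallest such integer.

k = 26

After k correct bits and 0 errors the posterior is Beta(11+k, 18), with mean (11+k)/(11+18+k).
Set (11+k)/(29+k) > 0.67 and solve: k > (0.67·29 − 11)/(1 − 0.67) = 25.545.
The smallest integer exceeding 25.545 is 26.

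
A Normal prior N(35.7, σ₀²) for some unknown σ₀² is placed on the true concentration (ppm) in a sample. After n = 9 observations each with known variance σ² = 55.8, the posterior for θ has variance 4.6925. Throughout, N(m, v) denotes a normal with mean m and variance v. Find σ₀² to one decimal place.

σ₀² = 19.3

For the Normal–Normal model with known σ², precisions add: τ_n = τ₀ + n/σ².
So 1/σ₀² = 1/4.6925 − 9/55.8 = 0.213106 − 0.161290 = 0.051816.
Hence σ₀² = 1/0.051816 ≈ 19.3.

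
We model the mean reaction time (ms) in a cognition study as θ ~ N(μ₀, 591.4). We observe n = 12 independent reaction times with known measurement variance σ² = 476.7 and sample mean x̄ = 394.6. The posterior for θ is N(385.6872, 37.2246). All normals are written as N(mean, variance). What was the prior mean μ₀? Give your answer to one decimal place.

μ₀ = 253.0

With known observation variance, the Normal–Normal posterior has precision τ_n = τ₀ + n/σ² and mean μ_n = (τ₀μ₀ + (n/σ²)x̄)/τ_n.
Here τ₀ = 1/591.4 = 0.001691 and τ_data = 12/476.7 = 0.025173, so τ_n = 0.026864.
Rearranging for μ₀: μ₀ = (μ_n·τ_n − τ_data·x̄)/τ₀ = (385.6872·0.026864 − 0.025173·394.6) / 0.001691 = 0.427835/0.001691 ≈ 253.0.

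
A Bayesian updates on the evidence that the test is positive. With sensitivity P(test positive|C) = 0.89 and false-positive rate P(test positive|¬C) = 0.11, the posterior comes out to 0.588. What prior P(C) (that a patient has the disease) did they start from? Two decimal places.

Bayes' rule in odds form gives O(C|E) = O(C)·[P(E|C)/P(E|¬C)], hence O(C) = O(C|E)/LR.
Posterior odds = 0.588/(1−0.588) = 1.4272. LR = 0.89/0.11 = 8.0909.
Prior odds = 1.4272/8.0909 = 0.1764, so P(C) = 0.1764/(1+0.1764) ≈ 0.15.

P(C) = 0.15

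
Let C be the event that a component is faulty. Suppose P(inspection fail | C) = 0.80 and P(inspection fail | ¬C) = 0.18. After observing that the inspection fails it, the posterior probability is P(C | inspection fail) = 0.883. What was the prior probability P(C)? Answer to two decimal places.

P(C) = 0.63

In odds form, posterior odds = prior odds × likelihood ratio, so prior odds = posterior odds ÷ LR.
Posterior odds = 0.883/(1−0.883) = 7.5470. LR = 0.80/0.18 = 4.4444.
Prior odds = 7.5470/4.4444 = 1.6981, so P(C) = 1.6981/(1+1.6981) ≈ 0.63.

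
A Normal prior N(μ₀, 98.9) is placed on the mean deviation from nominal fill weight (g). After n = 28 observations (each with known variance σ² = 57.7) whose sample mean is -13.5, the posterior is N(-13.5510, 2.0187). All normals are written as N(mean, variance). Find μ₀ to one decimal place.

The posterior mean is a precision-weighted average: μ_n = (τ₀μ₀ + τ_data·x̄)/(τ₀+τ_data), with τ₀=1/σ₀² and τ_data=n/σ².
Here τ₀ = 1/98.9 = 0.010111 and τ_data = 28/57.7 = 0.485269, so τ_n = 0.495380.
Rearranging for μ₀: μ₀ = (μ_n·τ_n − τ_data·x̄)/τ₀ = (-13.5510·0.495380 − 0.485269·-13.5) / 0.010111 = -0.161763/0.010111 ≈ -16.0.

μ₀ = -16.0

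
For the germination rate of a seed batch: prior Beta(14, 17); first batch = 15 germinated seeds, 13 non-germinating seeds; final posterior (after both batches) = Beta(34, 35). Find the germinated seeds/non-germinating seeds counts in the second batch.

Because Beta–binomial updating is additive in the counts, the combined data contributed (α_post−α_prior, β_post−β_prior) successes and failures.
Total across both batches: 34−14=20 germinated seeds, 35−17=18 non-germinating seeds.
Subtract the first batch: 20−15=5 germinated seeds and 18−13=5 non-germinating seeds.

5 germinated seeds and 5 non-germinating seeds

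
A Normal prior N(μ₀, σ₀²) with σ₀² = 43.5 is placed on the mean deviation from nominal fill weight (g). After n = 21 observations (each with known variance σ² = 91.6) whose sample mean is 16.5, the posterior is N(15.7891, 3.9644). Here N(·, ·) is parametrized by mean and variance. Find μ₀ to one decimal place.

With known observation variance, the Normal–Normal posterior has precision τ_n = τ₀ + n/σ² and mean μ_n = (τ₀μ₀ + (n/σ²)x̄)/τ_n.
Here τ₀ = 1/43.5 = 0.022989 and τ_data = 21/91.6 = 0.229258, so τ_n = 0.252247.
Rearranging for μ₀: μ₀ = (μ_n·τ_n − τ_data·x̄)/τ₀ = (15.7891·0.252247 − 0.229258·16.5) / 0.022989 = 0.199996/0.022989 ≈ 8.7.

μ₀ = 8.7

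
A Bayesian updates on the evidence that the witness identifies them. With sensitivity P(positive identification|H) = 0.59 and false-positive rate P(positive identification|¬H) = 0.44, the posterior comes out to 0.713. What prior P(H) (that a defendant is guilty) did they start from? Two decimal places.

In odds form, posterior odds = prior odds × likelihood ratio, so prior odds = posterior odds ÷ LR.
Posterior odds = 0.713/(1−0.713) = 2.4843. LR = 0.59/0.44 = 1.3409.
Prior odds = 2.4843/1.3409 = 1.8527, so P(H) = 1.8527/(1+1.8527) ≈ 0.65.

P(H) = 0.65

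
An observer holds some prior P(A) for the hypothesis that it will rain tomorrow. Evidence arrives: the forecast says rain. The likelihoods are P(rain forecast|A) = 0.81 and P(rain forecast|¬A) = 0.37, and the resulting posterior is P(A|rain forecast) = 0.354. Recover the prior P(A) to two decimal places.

P(A) = 0.20

Bayes' rule in odds form gives O(A|E) = O(A)·[P(E|A)/P(E|¬A)], hence O(A) = O(A|E)/LR.
Posterior odds = 0.354/(1−0.354) = 0.5480. LR = 0.81/0.37 = 2.1892.
Prior odds = 0.5480/2.1892 = 0.2503, so P(A) = 0.2503/(1+0.2503) ≈ 0.20.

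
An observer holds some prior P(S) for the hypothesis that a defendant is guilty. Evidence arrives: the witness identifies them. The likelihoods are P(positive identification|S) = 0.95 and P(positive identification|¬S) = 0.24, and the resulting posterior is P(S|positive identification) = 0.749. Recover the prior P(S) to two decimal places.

P(S) = 0.43

Bayes' rule in odds form gives O(S|E) = O(S)·[P(E|S)/P(E|¬S)], hence O(S) = O(S|E)/LR.
Posterior odds = 0.749/(1−0.749) = 2.9841. LR = 0.95/0.24 = 3.9583.
Prior odds = 2.9841/3.9583 = 0.7539, so P(S) = 0.7539/(1+0.7539) ≈ 0.43.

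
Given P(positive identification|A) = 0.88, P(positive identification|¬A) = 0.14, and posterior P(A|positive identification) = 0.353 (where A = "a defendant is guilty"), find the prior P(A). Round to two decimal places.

P(A) = 0.08

In odds form, posterior odds = prior odds × likelihood ratio, so prior odds = posterior odds ÷ LR.
Posterior odds = 0.353/(1−0.353) = 0.5456. LR = 0.88/0.14 = 6.2857.
Prior odds = 0.5456/6.2857 = 0.0868, so P(A) = 0.0868/(1+0.0868) ≈ 0.08.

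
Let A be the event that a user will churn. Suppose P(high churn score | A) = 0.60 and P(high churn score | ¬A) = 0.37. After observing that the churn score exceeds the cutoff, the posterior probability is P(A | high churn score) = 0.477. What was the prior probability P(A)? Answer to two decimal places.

Bayes' rule in odds form gives O(A|E) = O(A)·[P(E|A)/P(E|¬A)], hence O(A) = O(A|E)/LR.
Posterior odds = 0.477/(1−0.477) = 0.9120. LR = 0.60/0.37 = 1.6216.
Prior odds = 0.9120/1.6216 = 0.5624, so P(A) = 0.5624/(1+0.5624) ≈ 0.36.

P(A) = 0.36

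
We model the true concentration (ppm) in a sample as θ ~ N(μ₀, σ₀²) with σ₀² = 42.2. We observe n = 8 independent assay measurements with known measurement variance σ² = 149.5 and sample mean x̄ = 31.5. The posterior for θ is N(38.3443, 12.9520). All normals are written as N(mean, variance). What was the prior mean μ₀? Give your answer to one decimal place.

μ₀ = 53.8

The posterior mean is a precision-weighted average: μ_n = (τ₀μ₀ + τ_data·x̄)/(τ₀+τ_data), with τ₀=1/σ₀² and τ_data=n/σ².
Here τ₀ = 1/42.2 = 0.023697 and τ_data = 8/149.5 = 0.053512, so τ_n = 0.077209.
Rearranging for μ₀: μ₀ = (μ_n·τ_n − τ_data·x̄)/τ₀ = (38.3443·0.077209 − 0.053512·31.5) / 0.023697 = 1.274897/0.023697 ≈ 53.8.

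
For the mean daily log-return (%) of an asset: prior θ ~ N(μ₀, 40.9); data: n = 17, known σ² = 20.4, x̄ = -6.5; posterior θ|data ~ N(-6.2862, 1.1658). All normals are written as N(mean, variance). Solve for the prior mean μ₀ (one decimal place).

With known observation variance, the Normal–Normal posterior has precision τ_n = τ₀ + n/σ² and mean μ_n = (τ₀μ₀ + (n/σ²)x̄)/τ_n.
Here τ₀ = 1/40.9 = 0.024450 and τ_data = 17/20.4 = 0.833333, so τ_n = 0.857783.
Rearranging for μ₀: μ₀ = (μ_n·τ_n − τ_data·x̄)/τ₀ = (-6.2862·0.857783 − 0.833333·-6.5) / 0.024450 = 0.024469/0.024450 ≈ 1.0.

μ₀ = 1.0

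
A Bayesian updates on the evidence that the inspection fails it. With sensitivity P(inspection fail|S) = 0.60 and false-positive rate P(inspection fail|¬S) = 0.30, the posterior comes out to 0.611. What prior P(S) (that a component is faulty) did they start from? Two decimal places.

P(S) = 0.44

Bayes' rule in odds form gives O(S|E) = O(S)·[P(E|S)/P(E|¬S)], hence O(S) = O(S|E)/LR.
Posterior odds = 0.611/(1−0.611) = 1.5707. LR = 0.60/0.30 = 2.0000.
Prior odds = 1.5707/2.0000 = 0.7853, so P(S) = 0.7853/(1+0.7853) ≈ 0.44.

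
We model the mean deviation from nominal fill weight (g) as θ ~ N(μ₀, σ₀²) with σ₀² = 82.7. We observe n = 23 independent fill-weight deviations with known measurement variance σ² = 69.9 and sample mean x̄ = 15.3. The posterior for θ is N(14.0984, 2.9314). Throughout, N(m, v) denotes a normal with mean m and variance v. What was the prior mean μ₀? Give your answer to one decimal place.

μ₀ = -18.6

With known observation variance, the Normal–Normal posterior has precision τ_n = τ₀ + n/σ² and mean μ_n = (τ₀μ₀ + (n/σ²)x̄)/τ_n.
Here τ₀ = 1/82.7 = 0.012092 and τ_data = 23/69.9 = 0.329041, so τ_n = 0.341133.
Rearranging for μ₀: μ₀ = (μ_n·τ_n − τ_data·x̄)/τ₀ = (14.0984·0.341133 − 0.329041·15.3) / 0.012092 = -0.224898/0.012092 ≈ -18.6.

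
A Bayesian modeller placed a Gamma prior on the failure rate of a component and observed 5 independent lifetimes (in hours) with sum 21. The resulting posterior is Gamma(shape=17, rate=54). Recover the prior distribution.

Gamma–exponential conjugacy: posterior shape = α + n, posterior rate = β + Σtᵢ.
So α = 17 − 5 = 12 and β = 54 − 21 = 33.

Gamma(shape=12, rate=33)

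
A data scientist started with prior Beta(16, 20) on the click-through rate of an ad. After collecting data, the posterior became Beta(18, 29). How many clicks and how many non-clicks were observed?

2 clicks and 9 non-clicks

Beta is conjugate to the binomial likelihood: posterior = Beta(α+s, β+f).
Match parameters: s=18−16=2, f=29−20=9.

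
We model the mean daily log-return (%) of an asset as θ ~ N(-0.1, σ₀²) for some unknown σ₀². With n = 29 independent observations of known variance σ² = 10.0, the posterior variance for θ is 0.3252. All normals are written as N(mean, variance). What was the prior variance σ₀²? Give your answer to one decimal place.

Posterior precision equals prior precision plus data precision: 1/σ_n² = 1/σ₀² + n/σ².
So 1/σ₀² = 1/0.3252 − 29/10.0 = 3.075031 − 2.900000 = 0.175031.
Hence σ₀² = 1/0.175031 ≈ 5.7.

σ₀² = 5.7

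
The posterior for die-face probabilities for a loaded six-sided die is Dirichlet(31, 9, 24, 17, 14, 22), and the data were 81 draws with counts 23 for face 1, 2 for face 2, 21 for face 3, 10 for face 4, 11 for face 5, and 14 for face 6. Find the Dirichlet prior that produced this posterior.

For a Dirichlet(α) prior with multinomial counts c, the posterior is Dirichlet(α + c) componentwise.
Subtract each count from the matching posterior parameter: 31−23=8, 9−2=7, 24−21=3, 17−10=7, 14−11=3, 22−14=8.

Dirichlet(8, 7, 3, 7, 3, 8)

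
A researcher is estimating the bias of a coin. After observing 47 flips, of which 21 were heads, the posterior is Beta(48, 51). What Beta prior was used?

A Beta(α, β) prior with s successes and f failures in binomial data gives a Beta(α+s, β+f) posterior.
Subtract the data counts: 48−21=27, 51−26=25.

Beta(27, 25)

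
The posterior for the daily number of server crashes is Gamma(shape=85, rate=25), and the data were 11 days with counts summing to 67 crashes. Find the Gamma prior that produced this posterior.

Gamma(shape=18, rate=14)

A Gamma(α, β) prior (rate parametrization) on a Poisson rate with n observations summing to S gives posterior Gamma(α+S, β+n).
So α = 85 − 67 = 18 and β = 25 − 11 = 14.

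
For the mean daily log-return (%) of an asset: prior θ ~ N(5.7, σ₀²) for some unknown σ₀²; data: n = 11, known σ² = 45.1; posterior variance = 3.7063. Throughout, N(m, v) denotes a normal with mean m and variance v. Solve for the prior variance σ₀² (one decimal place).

σ₀² = 38.6

For the Normal–Normal model with known σ², precisions add: τ_n = τ₀ + n/σ².
So 1/σ₀² = 1/3.7063 − 11/45.1 = 0.269811 − 0.243902 = 0.025909.
Hence σ₀² = 1/0.025909 ≈ 38.6.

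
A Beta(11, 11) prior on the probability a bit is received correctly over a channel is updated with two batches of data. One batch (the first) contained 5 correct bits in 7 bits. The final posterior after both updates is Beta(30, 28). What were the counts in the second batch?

Sequential conjugate updates are equivalent to a single update on the pooled data, so total successes = posterior α − prior α and total failures = posterior β − prior β.
Total across both batches: 30−11=19 correct bits, 28−11=17 errors.
Subtract the first batch: 19−5=14 correct bits and 17−2=15 errors.

14 correct bits and 15 errors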